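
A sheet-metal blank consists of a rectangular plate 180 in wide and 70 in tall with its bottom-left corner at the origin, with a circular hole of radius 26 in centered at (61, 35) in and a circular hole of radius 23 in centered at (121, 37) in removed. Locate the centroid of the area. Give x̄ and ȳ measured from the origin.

x̄ = 91.14 in, ȳ = 34.62 in

Part | A | x̄ᵢ | ȳᵢ | A·x̄ᵢ | A·ȳᵢ
plate | 12600.00 | 90.00 | 35.00 | 1134000.00 | 441000.00
hole 1 | -2123.72 | 61.00 | 35.00 | -129546.71 | -74330.08
hole 2 | -1661.90 | 121.00 | 37.00 | -201090.20 | -61490.39
Σ | 8814.38 |  |  | 803363.08 | 305179.52
x̄ = 803363.08 / 8814.38 = 91.14 in
ȳ = 305179.52 / 8814.38 = 34.62 in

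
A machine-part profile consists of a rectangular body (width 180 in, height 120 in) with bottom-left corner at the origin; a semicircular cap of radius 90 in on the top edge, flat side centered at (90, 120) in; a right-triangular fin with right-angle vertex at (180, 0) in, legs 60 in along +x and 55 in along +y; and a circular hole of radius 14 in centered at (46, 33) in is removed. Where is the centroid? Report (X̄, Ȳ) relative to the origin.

X̄ = 95.90 in, Ȳ = 93.86 in

rectangular body: A = 180 × 120 = 21600.00, centroid at (90.00, 60.00).
semicircular top: A = ½π·90² = 12723.45, centroid at (90.00, 158.20).
triangular fin: A = ½·60·55 = 1650.00, centroid at (200.00, 18.33).
hole: A = −π·14² = -615.75, centroid at (46.00, 33.00).
ΣA = 35357.70 in², ΣAX̄ = 3390785.92 in³, ΣAȲ = 3318744.21 in³.
X̄ = 3390785.92/35357.70 = 95.90 in; Ȳ = 3318744.21/35357.70 = 93.86 in.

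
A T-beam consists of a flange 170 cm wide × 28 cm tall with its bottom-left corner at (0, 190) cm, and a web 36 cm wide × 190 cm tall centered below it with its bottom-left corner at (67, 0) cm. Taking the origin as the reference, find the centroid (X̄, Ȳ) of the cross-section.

web: A = 36 × 190 = 6840.00, centroid at (85.00, 95.00).
flange: A = 170 × 28 = 4760.00, centroid at (85.00, 204.00).
ΣA = 11600.00 cm², ΣAX̄ = 986000.00 cm³, ΣAȲ = 1620840.00 cm³.
X̄ = 986000.00/11600.00 = 85.00 cm; Ȳ = 1620840.00/11600.00 = 139.73 cm.

X̄ = 85.00 cm, Ȳ = 139.73 cm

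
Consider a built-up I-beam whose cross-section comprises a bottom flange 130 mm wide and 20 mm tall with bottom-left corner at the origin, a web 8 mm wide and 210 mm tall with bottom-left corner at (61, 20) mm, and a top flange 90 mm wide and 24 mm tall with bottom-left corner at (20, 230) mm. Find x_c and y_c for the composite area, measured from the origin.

x_c = 65.00 mm, y_c = 117.81 mm

bottom flange: A = 130 × 20 = 2600.00, centroid at (65.00, 10.00).
web: A = 8 × 210 = 1680.00, centroid at (65.00, 125.00).
top flange: A = 90 × 24 = 2160.00, centroid at (65.00, 242.00).
ΣA = 6440.00 mm², ΣAx_c = 418600.00 mm³, ΣAy_c = 758720.00 mm³.
x_c = 418600.00/6440.00 = 65.00 mm; y_c = 758720.00/6440.00 = 117.81 mm.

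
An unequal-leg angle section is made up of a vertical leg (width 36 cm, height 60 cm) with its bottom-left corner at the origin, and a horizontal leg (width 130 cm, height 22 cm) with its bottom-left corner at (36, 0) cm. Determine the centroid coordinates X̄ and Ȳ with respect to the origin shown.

X̄ = 65.29 cm, Ȳ = 19.18 cm

Part | A | x̄ᵢ | ȳᵢ | A·x̄ᵢ | A·ȳᵢ
vertical leg | 2160.00 | 18.00 | 30.00 | 38880.00 | 64800.00
horizontal leg | 2860.00 | 101.00 | 11.00 | 288860.00 | 31460.00
Σ | 5020.00 |  |  | 327740.00 | 96260.00
X̄ = 327740.00 / 5020.00 = 65.29 cm
Ȳ = 96260.00 / 5020.00 = 19.18 cm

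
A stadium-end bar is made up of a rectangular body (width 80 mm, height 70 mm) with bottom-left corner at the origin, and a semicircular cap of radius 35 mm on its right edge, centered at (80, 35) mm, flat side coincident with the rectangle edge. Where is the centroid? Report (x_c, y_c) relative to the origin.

x_c = 54.03 mm, y_c = 35.00 mm

rectangular body: A = 80 × 70 = 5600.00, centroid at (40.00, 35.00).
semicircular end: A = ½π·35² = 1924.23, centroid at (94.85, 35.00).
ΣA = 7524.23 mm²
ΣAx_c = (5600.00)(40.00) + (1924.23)(94.85) = 406521.37 mm³
ΣAy_c = (5600.00)(35.00) + (1924.23)(35.00) = 263347.89 mm³
x_c = 406521.37 / 7524.23 = 54.03 mm
y_c = 263347.89 / 7524.23 = 35.00 mm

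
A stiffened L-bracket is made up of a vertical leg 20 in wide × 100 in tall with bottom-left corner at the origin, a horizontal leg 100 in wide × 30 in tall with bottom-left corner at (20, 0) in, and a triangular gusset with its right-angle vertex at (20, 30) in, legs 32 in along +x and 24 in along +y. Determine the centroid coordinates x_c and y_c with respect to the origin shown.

x_c = 44.91 in, y_c = 29.64 in

vertical leg: A = 20 × 100 = 2000.00, centroid at (10.00, 50.00).
horizontal leg: A = 100 × 30 = 3000.00, centroid at (70.00, 15.00).
gusset: A = ½·32·24 = 384.00, centroid at (30.67, 38.00).
ΣA = 5384.00 in²
ΣAx_c = (2000.00)(10.00) + (3000.00)(70.00) + (384.00)(30.67) = 241776.00 in³
ΣAy_c = (2000.00)(50.00) + (3000.00)(15.00) + (384.00)(38.00) = 159592.00 in³
x_c = 241776.00 / 5384.00 = 44.91 in
y_c = 159592.00 / 5384.00 = 29.64 in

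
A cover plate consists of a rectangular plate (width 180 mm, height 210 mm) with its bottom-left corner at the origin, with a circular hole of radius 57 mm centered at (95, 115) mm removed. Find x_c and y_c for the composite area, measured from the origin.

x_c = 88.15 mm, y_c = 101.30 mm

plate: A = 180 × 210 = 37800.00, centroid at (90.00, 105.00).
hole: A = −π·57² = -10207.03, centroid at (95.00, 115.00).
ΣA = 27592.97 mm²
ΣAx_c = (37800.00)(90.00) + (-10207.03)(95.00) = 2432331.72 mm³
ΣAy_c = (37800.00)(105.00) + (-10207.03)(115.00) = 2795191.03 mm³
x_c = 2432331.72 / 27592.97 = 88.15 mm
y_c = 2795191.03 / 27592.97 = 101.30 mm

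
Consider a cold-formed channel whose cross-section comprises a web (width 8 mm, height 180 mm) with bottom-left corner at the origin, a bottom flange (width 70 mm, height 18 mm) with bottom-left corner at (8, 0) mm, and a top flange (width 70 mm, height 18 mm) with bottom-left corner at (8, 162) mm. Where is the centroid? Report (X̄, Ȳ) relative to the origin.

X̄ = 28.82 mm, Ȳ = 90.00 mm

web: A = 8 × 180 = 1440.00, centroid at (4.00, 90.00).
bottom flange: A = 70 × 18 = 1260.00, centroid at (43.00, 9.00).
top flange: A = 70 × 18 = 1260.00, centroid at (43.00, 171.00).
ΣA = 3960.00 mm²
ΣAX̄ = (1440.00)(4.00) + (1260.00)(43.00) + (1260.00)(43.00) = 114120.00 mm³
ΣAȲ = (1440.00)(90.00) + (1260.00)(9.00) + (1260.00)(171.00) = 356400.00 mm³
X̄ = 114120.00 / 3960.00 = 28.82 mm
Ȳ = 356400.00 / 3960.00 = 90.00 mm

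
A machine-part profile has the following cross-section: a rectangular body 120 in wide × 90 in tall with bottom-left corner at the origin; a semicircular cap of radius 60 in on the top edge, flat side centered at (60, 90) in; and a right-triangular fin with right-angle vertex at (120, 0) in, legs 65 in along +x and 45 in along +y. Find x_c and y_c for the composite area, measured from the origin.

Part | A | x̄ᵢ | ȳᵢ | A·x̄ᵢ | A·ȳᵢ
rectangular body | 10800.00 | 60.00 | 45.00 | 648000.00 | 486000.00
semicircular top | 5654.87 | 60.00 | 115.46 | 339292.01 | 652938.01
triangular fin | 1462.50 | 141.67 | 15.00 | 207187.50 | 21937.50
Σ | 17917.37 |  |  | 1194479.51 | 1160875.51
x_c = 1194479.51 / 17917.37 = 66.67 in
y_c = 1160875.51 / 17917.37 = 64.79 in

x_c = 66.67 in, y_c = 64.79 in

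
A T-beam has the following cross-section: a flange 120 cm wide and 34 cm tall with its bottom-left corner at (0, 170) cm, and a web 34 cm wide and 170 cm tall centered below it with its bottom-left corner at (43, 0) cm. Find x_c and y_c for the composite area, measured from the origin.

x_c = 60.00 cm, y_c = 127.21 cm

web: A = 34 × 170 = 5780.00, centroid at (60.00, 85.00).
flange: A = 120 × 34 = 4080.00, centroid at (60.00, 187.00).
ΣA = 9860.00 cm², ΣAx_c = 591600.00 cm³, ΣAy_c = 1254260.00 cm³.
x_c = 591600.00/9860.00 = 60.00 cm; y_c = 1254260.00/9860.00 = 127.21 cm.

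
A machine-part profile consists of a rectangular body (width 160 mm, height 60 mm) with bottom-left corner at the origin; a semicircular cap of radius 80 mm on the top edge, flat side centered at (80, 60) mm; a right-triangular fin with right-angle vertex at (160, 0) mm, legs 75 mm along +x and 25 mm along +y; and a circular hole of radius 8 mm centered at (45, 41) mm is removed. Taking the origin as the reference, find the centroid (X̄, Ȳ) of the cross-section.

rectangular body: A = 160 × 60 = 9600.00, centroid at (80.00, 30.00).
semicircular top: A = ½π·80² = 10053.10, centroid at (80.00, 93.95).
triangular fin: A = ½·75·25 = 937.50, centroid at (185.00, 8.33).
hole: A = −π·8² = -201.06, centroid at (45.00, 41.00).
ΣA = 20389.53 mm²
ΣAX̄ = (9600.00)(80.00) + (10053.10)(80.00) + (937.50)(185.00) + (-201.06)(45.00) = 1736637.43 mm³
ΣAȲ = (9600.00)(30.00) + (10053.10)(93.95) + (937.50)(8.33) + (-201.06)(41.00) = 1232088.08 mm³
X̄ = 1736637.43 / 20389.53 = 85.17 mm
Ȳ = 1232088.08 / 20389.53 = 60.43 mm

X̄ = 85.17 mm, Ȳ = 60.43 mm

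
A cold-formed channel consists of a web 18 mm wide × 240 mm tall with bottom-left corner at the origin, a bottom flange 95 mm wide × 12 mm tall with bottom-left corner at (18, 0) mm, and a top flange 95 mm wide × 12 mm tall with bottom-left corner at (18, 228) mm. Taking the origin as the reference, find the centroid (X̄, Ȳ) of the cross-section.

X̄ = 28.52 mm, Ȳ = 120.00 mm

web: A = 18 × 240 = 4320.00, centroid at (9.00, 120.00).
bottom flange: A = 95 × 12 = 1140.00, centroid at (65.50, 6.00).
top flange: A = 95 × 12 = 1140.00, centroid at (65.50, 234.00).
ΣA = 6600.00 mm², ΣAX̄ = 188220.00 mm³, ΣAȲ = 792000.00 mm³.
X̄ = 188220.00/6600.00 = 28.52 mm; Ȳ = 792000.00/6600.00 = 120.00 mm.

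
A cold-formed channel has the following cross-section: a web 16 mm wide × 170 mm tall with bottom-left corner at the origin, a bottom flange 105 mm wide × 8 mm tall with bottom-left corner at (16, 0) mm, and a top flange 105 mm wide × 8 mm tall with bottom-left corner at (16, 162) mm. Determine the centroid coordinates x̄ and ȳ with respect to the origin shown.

x̄ = 31.10 mm, ȳ = 85.00 mm

web: A = 16 × 170 = 2720.00, centroid at (8.00, 85.00).
bottom flange: A = 105 × 8 = 840.00, centroid at (68.50, 4.00).
top flange: A = 105 × 8 = 840.00, centroid at (68.50, 166.00).
ΣA = 4400.00 mm², ΣAx̄ = 136840.00 mm³, ΣAȳ = 374000.00 mm³.
x̄ = 136840.00/4400.00 = 31.10 mm; ȳ = 374000.00/4400.00 = 85.00 mm.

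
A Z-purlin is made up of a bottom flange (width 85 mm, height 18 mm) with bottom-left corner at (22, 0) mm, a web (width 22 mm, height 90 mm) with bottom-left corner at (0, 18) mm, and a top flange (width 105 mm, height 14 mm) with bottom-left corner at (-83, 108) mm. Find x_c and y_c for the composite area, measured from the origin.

bottom flange: A = 85 × 18 = 1530.00, centroid at (64.50, 9.00).
web: A = 22 × 90 = 1980.00, centroid at (11.00, 63.00).
top flange: A = 105 × 14 = 1470.00, centroid at (-30.50, 115.00).
ΣA = 4980.00 mm²
ΣAx_c = (1530.00)(64.50) + (1980.00)(11.00) + (1470.00)(-30.50) = 75630.00 mm³
ΣAy_c = (1530.00)(9.00) + (1980.00)(63.00) + (1470.00)(115.00) = 307560.00 mm³
x_c = 75630.00 / 4980.00 = 15.19 mm
y_c = 307560.00 / 4980.00 = 61.76 mm

x_c = 15.19 mm, y_c = 61.76 mm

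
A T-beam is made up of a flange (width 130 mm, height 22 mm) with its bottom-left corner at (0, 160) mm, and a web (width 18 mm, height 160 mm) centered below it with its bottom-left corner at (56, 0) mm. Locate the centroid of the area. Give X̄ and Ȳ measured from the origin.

X̄ = 65.00 mm, Ȳ = 125.34 mm

web: A = 18 × 160 = 2880.00, centroid at (65.00, 80.00).
flange: A = 130 × 22 = 2860.00, centroid at (65.00, 171.00).
ΣA = 5740.00 mm², ΣAX̄ = 373100.00 mm³, ΣAȲ = 719460.00 mm³.
X̄ = 373100.00/5740.00 = 65.00 mm; Ȳ = 719460.00/5740.00 = 125.34 mm.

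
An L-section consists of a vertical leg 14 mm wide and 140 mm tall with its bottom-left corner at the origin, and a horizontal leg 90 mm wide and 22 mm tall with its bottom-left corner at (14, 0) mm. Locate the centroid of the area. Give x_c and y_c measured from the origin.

x_c = 33.13 mm, y_c = 40.35 mm

vertical leg: A = 14 × 140 = 1960.00, centroid at (7.00, 70.00).
horizontal leg: A = 90 × 22 = 1980.00, centroid at (59.00, 11.00).
ΣA = 3940.00 mm²
ΣAx_c = (1960.00)(7.00) + (1980.00)(59.00) = 130540.00 mm³
ΣAy_c = (1960.00)(70.00) + (1980.00)(11.00) = 158980.00 mm³
x_c = 130540.00 / 3940.00 = 33.13 mm
y_c = 158980.00 / 3940.00 = 40.35 mm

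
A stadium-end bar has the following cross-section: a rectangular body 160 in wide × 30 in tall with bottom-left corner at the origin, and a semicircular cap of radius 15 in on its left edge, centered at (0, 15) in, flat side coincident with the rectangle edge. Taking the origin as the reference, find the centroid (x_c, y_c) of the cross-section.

rectangular body: A = 160 × 30 = 4800.00, centroid at (80.00, 15.00).
semicircular end: A = ½π·15² = 353.43, centroid at (-6.37, 15.00).
ΣA = 5153.43 in², ΣAx_c = 381750.00 in³, ΣAy_c = 77301.44 in³.
x_c = 381750.00/5153.43 = 74.08 in; y_c = 77301.44/5153.43 = 15.00 in.

x_c = 74.08 in, y_c = 15.00 in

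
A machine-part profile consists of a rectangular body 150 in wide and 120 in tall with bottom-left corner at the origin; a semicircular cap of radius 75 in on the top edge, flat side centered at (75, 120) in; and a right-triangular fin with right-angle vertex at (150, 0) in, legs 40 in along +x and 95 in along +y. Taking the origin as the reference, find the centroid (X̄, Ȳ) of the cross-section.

rectangular body: A = 150 × 120 = 18000.00, centroid at (75.00, 60.00).
semicircular top: A = ½π·75² = 8835.73, centroid at (75.00, 151.83).
triangular fin: A = ½·40·95 = 1900.00, centroid at (163.33, 31.67).
ΣA = 28735.73 in²
ΣAX̄ = (18000.00)(75.00) + (8835.73)(75.00) + (1900.00)(163.33) = 2323013.03 in³
ΣAȲ = (18000.00)(60.00) + (8835.73)(151.83) + (1900.00)(31.67) = 2481704.19 in³
X̄ = 2323013.03 / 28735.73 = 80.84 in
Ȳ = 2481704.19 / 28735.73 = 86.36 in

X̄ = 80.84 in, Ȳ = 86.36 in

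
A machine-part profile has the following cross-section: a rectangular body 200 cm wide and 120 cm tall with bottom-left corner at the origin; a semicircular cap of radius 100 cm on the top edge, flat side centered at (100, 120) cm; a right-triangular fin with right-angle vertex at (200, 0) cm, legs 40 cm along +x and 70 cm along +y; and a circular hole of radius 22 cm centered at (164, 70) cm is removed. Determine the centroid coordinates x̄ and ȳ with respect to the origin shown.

rectangular body: A = 200 × 120 = 24000.00, centroid at (100.00, 60.00).
semicircular top: A = ½π·100² = 15707.96, centroid at (100.00, 162.44).
triangular fin: A = ½·40·70 = 1400.00, centroid at (213.33, 23.33).
hole: A = −π·22² = -1520.53, centroid at (164.00, 70.00).
ΣA = 39587.43 cm², ΣAx̄ = 4020095.93 cm³, ΣAȳ = 3917851.77 cm³.
x̄ = 4020095.93/39587.43 = 101.55 cm; ȳ = 3917851.77/39587.43 = 98.97 cm.

x̄ = 101.55 cm, ȳ = 98.97 cm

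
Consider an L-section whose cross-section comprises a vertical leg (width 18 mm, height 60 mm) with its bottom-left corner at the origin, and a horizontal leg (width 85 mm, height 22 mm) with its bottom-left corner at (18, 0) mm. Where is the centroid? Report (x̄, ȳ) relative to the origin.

vertical leg: A = 18 × 60 = 1080.00, centroid at (9.00, 30.00).
horizontal leg: A = 85 × 22 = 1870.00, centroid at (60.50, 11.00).
ΣA = 2950.00 mm², ΣAx̄ = 122855.00 mm³, ΣAȳ = 52970.00 mm³.
x̄ = 122855.00/2950.00 = 41.65 mm; ȳ = 52970.00/2950.00 = 17.96 mm.

x̄ = 41.65 mm, ȳ = 17.96 mm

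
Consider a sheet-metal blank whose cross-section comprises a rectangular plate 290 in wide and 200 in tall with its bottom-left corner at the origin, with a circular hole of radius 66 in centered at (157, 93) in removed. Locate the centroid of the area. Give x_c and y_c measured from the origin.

plate: A = 290 × 200 = 58000.00, centroid at (145.00, 100.00).
hole: A = −π·66² = -13684.78, centroid at (157.00, 93.00).
ΣA = 44315.22 in²
ΣAx_c = (58000.00)(145.00) + (-13684.78)(157.00) = 6261489.92 in³
ΣAy_c = (58000.00)(100.00) + (-13684.78)(93.00) = 4527315.68 in³
x_c = 6261489.92 / 44315.22 = 141.29 in
y_c = 4527315.68 / 44315.22 = 102.16 in

x_c = 141.29 in, y_c = 102.16 in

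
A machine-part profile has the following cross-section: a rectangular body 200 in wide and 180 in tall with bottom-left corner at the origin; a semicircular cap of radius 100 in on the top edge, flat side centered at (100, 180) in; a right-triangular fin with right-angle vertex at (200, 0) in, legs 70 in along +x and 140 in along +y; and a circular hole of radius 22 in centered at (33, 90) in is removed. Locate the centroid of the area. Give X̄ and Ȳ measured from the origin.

X̄ = 112.82 in, Ȳ = 123.91 in

rectangular body: A = 200 × 180 = 36000.00, centroid at (100.00, 90.00).
semicircular top: A = ½π·100² = 15707.96, centroid at (100.00, 222.44).
triangular fin: A = ½·70·140 = 4900.00, centroid at (223.33, 46.67).
hole: A = −π·22² = -1520.53, centroid at (33.00, 90.00).
ΣA = 55087.43 in², ΣAX̄ = 6214952.14 in³, ΣAȲ = 6825918.95 in³.
X̄ = 6214952.14/55087.43 = 112.82 in; Ȳ = 6825918.95/55087.43 = 123.91 in.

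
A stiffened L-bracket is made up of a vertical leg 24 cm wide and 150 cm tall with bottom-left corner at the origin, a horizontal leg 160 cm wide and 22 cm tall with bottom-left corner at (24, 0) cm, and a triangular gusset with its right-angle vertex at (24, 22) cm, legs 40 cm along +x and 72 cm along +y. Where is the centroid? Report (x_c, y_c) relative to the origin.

x_c = 54.09 cm, y_c = 43.80 cm

Part | A | x̄ᵢ | ȳᵢ | A·x̄ᵢ | A·ȳᵢ
vertical leg | 3600.00 | 12.00 | 75.00 | 43200.00 | 270000.00
horizontal leg | 3520.00 | 104.00 | 11.00 | 366080.00 | 38720.00
gusset | 1440.00 | 37.33 | 46.00 | 53760.00 | 66240.00
Σ | 8560.00 |  |  | 463040.00 | 374960.00
x_c = 463040.00 / 8560.00 = 54.09 cm
y_c = 374960.00 / 8560.00 = 43.80 cm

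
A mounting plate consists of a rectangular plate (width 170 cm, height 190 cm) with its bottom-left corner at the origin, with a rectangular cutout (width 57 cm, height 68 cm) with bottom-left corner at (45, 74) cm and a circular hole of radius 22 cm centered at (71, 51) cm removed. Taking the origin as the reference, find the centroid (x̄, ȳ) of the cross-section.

plate: A = 170 × 190 = 32300.00, centroid at (85.00, 95.00).
hole 1: A = −(57 × 68) = -3876.00, centroid at (73.50, 108.00).
hole 2: A = −π·22² = -1520.53, centroid at (71.00, 51.00).
ΣA = 26903.47 cm², ΣAx̄ = 2352656.31 cm³, ΣAȳ = 2572344.93 cm³.
x̄ = 2352656.31/26903.47 = 87.45 cm; ȳ = 2572344.93/26903.47 = 95.61 cm.

x̄ = 87.45 cm, ȳ = 95.61 cm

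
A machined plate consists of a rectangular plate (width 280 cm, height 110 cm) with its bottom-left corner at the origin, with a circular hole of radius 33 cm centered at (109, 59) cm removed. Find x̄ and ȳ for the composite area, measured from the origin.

x̄ = 143.87 cm, ȳ = 54.50 cm

Part | A | x̄ᵢ | ȳᵢ | A·x̄ᵢ | A·ȳᵢ
plate | 30800.00 | 140.00 | 55.00 | 4312000.00 | 1694000.00
hole | -3421.19 | 109.00 | 59.00 | -372910.19 | -201850.47
Σ | 27378.81 |  |  | 3939089.81 | 1492149.53
x̄ = 3939089.81 / 27378.81 = 143.87 cm
ȳ = 1492149.53 / 27378.81 = 54.50 cm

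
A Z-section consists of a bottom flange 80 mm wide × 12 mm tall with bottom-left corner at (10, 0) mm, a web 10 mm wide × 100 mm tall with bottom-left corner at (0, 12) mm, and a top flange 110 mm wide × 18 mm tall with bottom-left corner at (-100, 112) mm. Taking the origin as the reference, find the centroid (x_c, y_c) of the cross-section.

Part | A | x̄ᵢ | ȳᵢ | A·x̄ᵢ | A·ȳᵢ
bottom flange | 960.00 | 50.00 | 6.00 | 48000.00 | 5760.00
web | 1000.00 | 5.00 | 62.00 | 5000.00 | 62000.00
top flange | 1980.00 | -45.00 | 121.00 | -89100.00 | 239580.00
Σ | 3940.00 |  |  | -36100.00 | 307340.00
x_c = -36100.00 / 3940.00 = -9.16 mm
y_c = 307340.00 / 3940.00 = 78.01 mm

x_c = -9.16 mm, y_c = 78.01 mm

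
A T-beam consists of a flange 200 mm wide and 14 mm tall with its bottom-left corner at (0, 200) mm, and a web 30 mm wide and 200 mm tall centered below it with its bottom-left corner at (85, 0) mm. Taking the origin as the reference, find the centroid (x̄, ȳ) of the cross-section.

x̄ = 100.00 mm, ȳ = 134.05 mm

web: A = 30 × 200 = 6000.00, centroid at (100.00, 100.00).
flange: A = 200 × 14 = 2800.00, centroid at (100.00, 207.00).
ΣA = 8800.00 mm², ΣAx̄ = 880000.00 mm³, ΣAȳ = 1179600.00 mm³.
x̄ = 880000.00/8800.00 = 100.00 mm; ȳ = 1179600.00/8800.00 = 134.05 mm.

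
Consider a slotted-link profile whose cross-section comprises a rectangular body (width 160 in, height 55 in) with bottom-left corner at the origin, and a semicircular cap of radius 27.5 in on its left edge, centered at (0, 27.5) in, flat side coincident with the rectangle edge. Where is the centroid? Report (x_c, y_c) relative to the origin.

x_c = 69.10 in, y_c = 27.50 in

rectangular body: A = 160 × 55 = 8800.00, centroid at (80.00, 27.50).
semicircular end: A = ½π·27.5² = 1187.91, centroid at (-11.67, 27.50).
ΣA = 9987.91 in², ΣAx_c = 690135.42 in³, ΣAy_c = 274667.65 in³.
x_c = 690135.42/9987.91 = 69.10 in; y_c = 274667.65/9987.91 = 27.50 in.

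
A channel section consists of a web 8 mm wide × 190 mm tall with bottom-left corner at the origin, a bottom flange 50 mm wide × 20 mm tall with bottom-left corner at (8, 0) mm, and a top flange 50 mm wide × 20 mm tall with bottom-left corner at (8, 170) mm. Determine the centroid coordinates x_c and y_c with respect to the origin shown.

x_c = 20.48 mm, y_c = 95.00 mm

web: A = 8 × 190 = 1520.00, centroid at (4.00, 95.00).
bottom flange: A = 50 × 20 = 1000.00, centroid at (33.00, 10.00).
top flange: A = 50 × 20 = 1000.00, centroid at (33.00, 180.00).
ΣA = 3520.00 mm², ΣAx_c = 72080.00 mm³, ΣAy_c = 334400.00 mm³.
x_c = 72080.00/3520.00 = 20.48 mm; y_c = 334400.00/3520.00 = 95.00 mm.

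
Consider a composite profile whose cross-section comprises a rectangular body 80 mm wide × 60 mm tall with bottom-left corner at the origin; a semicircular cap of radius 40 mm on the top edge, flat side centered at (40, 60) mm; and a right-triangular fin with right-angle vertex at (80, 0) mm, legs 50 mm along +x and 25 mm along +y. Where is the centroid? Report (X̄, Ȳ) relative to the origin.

X̄ = 44.46 mm, Ȳ = 43.17 mm

rectangular body: A = 80 × 60 = 4800.00, centroid at (40.00, 30.00).
semicircular top: A = ½π·40² = 2513.27, centroid at (40.00, 76.98).
triangular fin: A = ½·50·25 = 625.00, centroid at (96.67, 8.33).
ΣA = 7938.27 mm²
ΣAX̄ = (4800.00)(40.00) + (2513.27)(40.00) + (625.00)(96.67) = 352947.63 mm³
ΣAȲ = (4800.00)(30.00) + (2513.27)(76.98) + (625.00)(8.33) = 342671.45 mm³
X̄ = 352947.63 / 7938.27 = 44.46 mm
Ȳ = 342671.45 / 7938.27 = 43.17 mm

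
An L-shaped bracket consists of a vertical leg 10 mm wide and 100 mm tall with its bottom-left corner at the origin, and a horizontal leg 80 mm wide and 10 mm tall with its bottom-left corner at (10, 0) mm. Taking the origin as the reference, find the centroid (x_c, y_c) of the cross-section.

x_c = 25.00 mm, y_c = 30.00 mm

vertical leg: A = 10 × 100 = 1000.00, centroid at (5.00, 50.00).
horizontal leg: A = 80 × 10 = 800.00, centroid at (50.00, 5.00).
ΣA = 1800.00 mm²
ΣAx_c = (1000.00)(5.00) + (800.00)(50.00) = 45000.00 mm³
ΣAy_c = (1000.00)(50.00) + (800.00)(5.00) = 54000.00 mm³
x_c = 45000.00 / 1800.00 = 25.00 mm
y_c = 54000.00 / 1800.00 = 30.00 mm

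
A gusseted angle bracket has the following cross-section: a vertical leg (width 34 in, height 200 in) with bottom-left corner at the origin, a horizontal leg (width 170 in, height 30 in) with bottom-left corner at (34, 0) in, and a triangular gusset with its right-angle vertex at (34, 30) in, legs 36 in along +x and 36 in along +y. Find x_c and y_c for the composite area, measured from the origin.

vertical leg: A = 34 × 200 = 6800.00, centroid at (17.00, 100.00).
horizontal leg: A = 170 × 30 = 5100.00, centroid at (119.00, 15.00).
gusset: A = ½·36·36 = 648.00, centroid at (46.00, 42.00).
ΣA = 12548.00 in²
ΣAx_c = (6800.00)(17.00) + (5100.00)(119.00) + (648.00)(46.00) = 752308.00 in³
ΣAy_c = (6800.00)(100.00) + (5100.00)(15.00) + (648.00)(42.00) = 783716.00 in³
x_c = 752308.00 / 12548.00 = 59.95 in
y_c = 783716.00 / 12548.00 = 62.46 in

x_c = 59.95 in, y_c = 62.46 in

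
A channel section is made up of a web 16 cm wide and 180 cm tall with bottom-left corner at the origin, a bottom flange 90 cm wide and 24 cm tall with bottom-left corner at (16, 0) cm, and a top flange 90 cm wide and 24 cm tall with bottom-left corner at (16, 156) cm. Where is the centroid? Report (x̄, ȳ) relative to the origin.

web: A = 16 × 180 = 2880.00, centroid at (8.00, 90.00).
bottom flange: A = 90 × 24 = 2160.00, centroid at (61.00, 12.00).
top flange: A = 90 × 24 = 2160.00, centroid at (61.00, 168.00).
ΣA = 7200.00 cm², ΣAx̄ = 286560.00 cm³, ΣAȳ = 648000.00 cm³.
x̄ = 286560.00/7200.00 = 39.80 cm; ȳ = 648000.00/7200.00 = 90.00 cm.

x̄ = 39.80 cm, ȳ = 90.00 cm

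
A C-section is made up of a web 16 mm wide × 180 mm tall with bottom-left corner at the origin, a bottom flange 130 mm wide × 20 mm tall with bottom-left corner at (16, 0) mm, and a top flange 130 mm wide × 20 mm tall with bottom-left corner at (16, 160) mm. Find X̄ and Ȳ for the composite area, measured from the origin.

web: A = 16 × 180 = 2880.00, centroid at (8.00, 90.00).
bottom flange: A = 130 × 20 = 2600.00, centroid at (81.00, 10.00).
top flange: A = 130 × 20 = 2600.00, centroid at (81.00, 170.00).
ΣA = 8080.00 mm², ΣAX̄ = 444240.00 mm³, ΣAȲ = 727200.00 mm³.
X̄ = 444240.00/8080.00 = 54.98 mm; Ȳ = 727200.00/8080.00 = 90.00 mm.

X̄ = 54.98 mm, Ȳ = 90.00 mm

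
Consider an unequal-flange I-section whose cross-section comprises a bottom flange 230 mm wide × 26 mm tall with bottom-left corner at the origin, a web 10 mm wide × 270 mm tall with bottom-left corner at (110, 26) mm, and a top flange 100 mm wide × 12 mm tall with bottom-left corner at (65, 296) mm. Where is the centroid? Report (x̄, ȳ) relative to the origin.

x̄ = 115.00 mm, ȳ = 88.55 mm

bottom flange: A = 230 × 26 = 5980.00, centroid at (115.00, 13.00).
web: A = 10 × 270 = 2700.00, centroid at (115.00, 161.00).
top flange: A = 100 × 12 = 1200.00, centroid at (115.00, 302.00).
ΣA = 9880.00 mm², ΣAx̄ = 1136200.00 mm³, ΣAȳ = 874840.00 mm³.
x̄ = 1136200.00/9880.00 = 115.00 mm; ȳ = 874840.00/9880.00 = 88.55 mm.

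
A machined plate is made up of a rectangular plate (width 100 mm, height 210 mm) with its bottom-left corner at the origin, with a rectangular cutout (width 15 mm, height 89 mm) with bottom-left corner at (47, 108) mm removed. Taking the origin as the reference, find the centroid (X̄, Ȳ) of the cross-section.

plate: A = 100 × 210 = 21000.00, centroid at (50.00, 105.00).
hole: A = −(15 × 89) = -1335.00, centroid at (54.50, 152.50).
ΣA = 19665.00 mm²
ΣAX̄ = (21000.00)(50.00) + (-1335.00)(54.50) = 977242.50 mm³
ΣAȲ = (21000.00)(105.00) + (-1335.00)(152.50) = 2001412.50 mm³
X̄ = 977242.50 / 19665.00 = 49.69 mm
Ȳ = 2001412.50 / 19665.00 = 101.78 mm

X̄ = 49.69 mm, Ȳ = 101.78 mm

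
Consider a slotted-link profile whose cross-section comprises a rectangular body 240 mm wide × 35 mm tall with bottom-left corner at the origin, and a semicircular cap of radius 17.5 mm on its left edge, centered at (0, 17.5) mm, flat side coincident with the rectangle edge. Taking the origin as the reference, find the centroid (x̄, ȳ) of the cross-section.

rectangular body: A = 240 × 35 = 8400.00, centroid at (120.00, 17.50).
semicircular end: A = ½π·17.5² = 481.06, centroid at (-7.43, 17.50).
ΣA = 8881.06 mm²
ΣAx̄ = (8400.00)(120.00) + (481.06)(-7.43) = 1004427.08 mm³
ΣAȳ = (8400.00)(17.50) + (481.06)(17.50) = 155418.49 mm³
x̄ = 1004427.08 / 8881.06 = 113.10 mm
ȳ = 155418.49 / 8881.06 = 17.50 mm

x̄ = 113.10 mm, ȳ = 17.50 mm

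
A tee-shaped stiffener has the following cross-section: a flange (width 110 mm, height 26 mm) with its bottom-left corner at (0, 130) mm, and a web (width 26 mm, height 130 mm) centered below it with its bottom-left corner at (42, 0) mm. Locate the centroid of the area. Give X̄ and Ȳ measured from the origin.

X̄ = 55.00 mm, Ȳ = 100.75 mm

web: A = 26 × 130 = 3380.00, centroid at (55.00, 65.00).
flange: A = 110 × 26 = 2860.00, centroid at (55.00, 143.00).
ΣA = 6240.00 mm², ΣAX̄ = 343200.00 mm³, ΣAȲ = 628680.00 mm³.
X̄ = 343200.00/6240.00 = 55.00 mm; Ȳ = 628680.00/6240.00 = 100.75 mm.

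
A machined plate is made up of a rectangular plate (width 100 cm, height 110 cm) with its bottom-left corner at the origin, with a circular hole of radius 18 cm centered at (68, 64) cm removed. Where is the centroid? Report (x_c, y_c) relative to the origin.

plate: A = 100 × 110 = 11000.00, centroid at (50.00, 55.00).
hole: A = −π·18² = -1017.88, centroid at (68.00, 64.00).
ΣA = 9982.12 cm²
ΣAx_c = (11000.00)(50.00) + (-1017.88)(68.00) = 480784.43 cm³
ΣAy_c = (11000.00)(55.00) + (-1017.88)(64.00) = 539855.93 cm³
x_c = 480784.43 / 9982.12 = 48.16 cm
y_c = 539855.93 / 9982.12 = 54.08 cm

x_c = 48.16 cm, y_c = 54.08 cm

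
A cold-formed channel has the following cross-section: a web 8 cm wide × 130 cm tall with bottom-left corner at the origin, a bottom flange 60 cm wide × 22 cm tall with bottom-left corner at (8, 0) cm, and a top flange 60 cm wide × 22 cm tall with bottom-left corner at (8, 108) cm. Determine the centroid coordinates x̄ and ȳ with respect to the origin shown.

Part | A | x̄ᵢ | ȳᵢ | A·x̄ᵢ | A·ȳᵢ
web | 1040.00 | 4.00 | 65.00 | 4160.00 | 67600.00
bottom flange | 1320.00 | 38.00 | 11.00 | 50160.00 | 14520.00
top flange | 1320.00 | 38.00 | 119.00 | 50160.00 | 157080.00
Σ | 3680.00 |  |  | 104480.00 | 239200.00
x̄ = 104480.00 / 3680.00 = 28.39 cm
ȳ = 239200.00 / 3680.00 = 65.00 cm

x̄ = 28.39 cm, ȳ = 65.00 cm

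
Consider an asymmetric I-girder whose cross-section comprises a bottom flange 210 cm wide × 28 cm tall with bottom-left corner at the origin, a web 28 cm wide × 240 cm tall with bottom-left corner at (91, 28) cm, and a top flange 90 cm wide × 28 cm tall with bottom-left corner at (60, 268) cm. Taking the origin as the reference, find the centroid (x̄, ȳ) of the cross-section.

x̄ = 105.00 cm, ȳ = 118.22 cm

Part | A | x̄ᵢ | ȳᵢ | A·x̄ᵢ | A·ȳᵢ
bottom flange | 5880.00 | 105.00 | 14.00 | 617400.00 | 82320.00
web | 6720.00 | 105.00 | 148.00 | 705600.00 | 994560.00
top flange | 2520.00 | 105.00 | 282.00 | 264600.00 | 710640.00
Σ | 15120.00 |  |  | 1587600.00 | 1787520.00
x̄ = 1587600.00 / 15120.00 = 105.00 cm
ȳ = 1787520.00 / 15120.00 = 118.22 cm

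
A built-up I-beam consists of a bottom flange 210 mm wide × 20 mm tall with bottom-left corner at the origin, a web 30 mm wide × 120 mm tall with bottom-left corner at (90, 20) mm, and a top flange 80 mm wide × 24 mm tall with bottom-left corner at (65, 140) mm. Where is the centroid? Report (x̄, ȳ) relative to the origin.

Part | A | x̄ᵢ | ȳᵢ | A·x̄ᵢ | A·ȳᵢ
bottom flange | 4200.00 | 105.00 | 10.00 | 441000.00 | 42000.00
web | 3600.00 | 105.00 | 80.00 | 378000.00 | 288000.00
top flange | 1920.00 | 105.00 | 152.00 | 201600.00 | 291840.00
Σ | 9720.00 |  |  | 1020600.00 | 621840.00
x̄ = 1020600.00 / 9720.00 = 105.00 mm
ȳ = 621840.00 / 9720.00 = 63.98 mm

x̄ = 105.00 mm, ȳ = 63.98 mm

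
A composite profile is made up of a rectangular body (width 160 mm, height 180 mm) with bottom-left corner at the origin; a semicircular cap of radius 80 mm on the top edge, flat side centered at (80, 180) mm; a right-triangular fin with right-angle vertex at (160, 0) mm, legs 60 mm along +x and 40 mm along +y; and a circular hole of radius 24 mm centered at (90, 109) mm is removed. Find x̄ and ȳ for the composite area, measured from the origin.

rectangular body: A = 160 × 180 = 28800.00, centroid at (80.00, 90.00).
semicircular top: A = ½π·80² = 10053.10, centroid at (80.00, 213.95).
triangular fin: A = ½·60·40 = 1200.00, centroid at (180.00, 13.33).
hole: A = −π·24² = -1809.56, centroid at (90.00, 109.00).
ΣA = 38243.54 mm², ΣAx̄ = 3161387.56 mm³, ΣAȳ = 4561648.95 mm³.
x̄ = 3161387.56/38243.54 = 82.66 mm; ȳ = 4561648.95/38243.54 = 119.28 mm.

x̄ = 82.66 mm, ȳ = 119.28 mm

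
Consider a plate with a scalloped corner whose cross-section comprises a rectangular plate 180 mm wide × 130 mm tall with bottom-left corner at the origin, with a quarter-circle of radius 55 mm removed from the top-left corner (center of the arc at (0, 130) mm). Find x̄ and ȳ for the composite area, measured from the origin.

x̄ = 97.53 mm, ȳ = 60.29 mm

plate: A = 180 × 130 = 23400.00, centroid at (90.00, 65.00).
removed quarter-circle: A = −¼π·55² = -2375.83, centroid at (23.34, 106.66).
ΣA = 21024.17 mm², ΣAx̄ = 2050541.67 mm³, ΣAȳ = 1267600.51 mm³.
x̄ = 2050541.67/21024.17 = 97.53 mm; ȳ = 1267600.51/21024.17 = 60.29 mm.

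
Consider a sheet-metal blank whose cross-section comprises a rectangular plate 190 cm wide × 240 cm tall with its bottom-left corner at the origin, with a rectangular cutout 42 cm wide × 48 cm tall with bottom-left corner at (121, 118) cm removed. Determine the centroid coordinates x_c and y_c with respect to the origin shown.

plate: A = 190 × 240 = 45600.00, centroid at (95.00, 120.00).
hole: A = −(42 × 48) = -2016.00, centroid at (142.00, 142.00).
ΣA = 43584.00 cm², ΣAx_c = 4045728.00 cm³, ΣAy_c = 5185728.00 cm³.
x_c = 4045728.00/43584.00 = 92.83 cm; y_c = 5185728.00/43584.00 = 118.98 cm.

x_c = 92.83 cm, y_c = 118.98 cm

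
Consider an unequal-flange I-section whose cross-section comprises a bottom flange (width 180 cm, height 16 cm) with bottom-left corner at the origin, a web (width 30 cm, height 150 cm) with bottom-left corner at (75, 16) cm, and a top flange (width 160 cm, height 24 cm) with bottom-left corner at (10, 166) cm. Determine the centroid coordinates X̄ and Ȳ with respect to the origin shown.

Part | A | x̄ᵢ | ȳᵢ | A·x̄ᵢ | A·ȳᵢ
bottom flange | 2880.00 | 90.00 | 8.00 | 259200.00 | 23040.00
web | 4500.00 | 90.00 | 91.00 | 405000.00 | 409500.00
top flange | 3840.00 | 90.00 | 178.00 | 345600.00 | 683520.00
Σ | 11220.00 |  |  | 1009800.00 | 1116060.00
X̄ = 1009800.00 / 11220.00 = 90.00 cm
Ȳ = 1116060.00 / 11220.00 = 99.47 cm

X̄ = 90.00 cm, Ȳ = 99.47 cm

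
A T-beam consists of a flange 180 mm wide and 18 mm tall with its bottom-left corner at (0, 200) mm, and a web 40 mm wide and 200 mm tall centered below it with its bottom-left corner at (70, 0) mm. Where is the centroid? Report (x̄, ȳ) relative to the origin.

x̄ = 90.00 mm, ȳ = 131.42 mm

web: A = 40 × 200 = 8000.00, centroid at (90.00, 100.00).
flange: A = 180 × 18 = 3240.00, centroid at (90.00, 209.00).
ΣA = 11240.00 mm², ΣAx̄ = 1011600.00 mm³, ΣAȳ = 1477160.00 mm³.
x̄ = 1011600.00/11240.00 = 90.00 mm; ȳ = 1477160.00/11240.00 = 131.42 mm.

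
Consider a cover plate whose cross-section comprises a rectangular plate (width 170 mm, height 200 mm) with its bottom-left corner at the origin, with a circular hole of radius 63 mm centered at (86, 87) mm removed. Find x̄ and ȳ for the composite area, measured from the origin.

x̄ = 84.42 mm, ȳ = 107.53 mm

plate: A = 170 × 200 = 34000.00, centroid at (85.00, 100.00).
hole: A = −π·63² = -12468.98, centroid at (86.00, 87.00).
ΣA = 21531.02 mm²
ΣAx̄ = (34000.00)(85.00) + (-12468.98)(86.00) = 1817667.61 mm³
ΣAȳ = (34000.00)(100.00) + (-12468.98)(87.00) = 2315198.63 mm³
x̄ = 1817667.61 / 21531.02 = 84.42 mm
ȳ = 2315198.63 / 21531.02 = 107.53 mm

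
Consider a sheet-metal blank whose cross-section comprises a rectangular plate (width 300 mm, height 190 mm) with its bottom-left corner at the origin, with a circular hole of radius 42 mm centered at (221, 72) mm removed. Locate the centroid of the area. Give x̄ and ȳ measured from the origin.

Part | A | x̄ᵢ | ȳᵢ | A·x̄ᵢ | A·ȳᵢ
plate | 57000.00 | 150.00 | 95.00 | 8550000.00 | 5415000.00
hole | -5541.77 | 221.00 | 72.00 | -1224731.05 | -399007.40
Σ | 51458.23 |  |  | 7325268.95 | 5015992.60
x̄ = 7325268.95 / 51458.23 = 142.35 mm
ȳ = 5015992.60 / 51458.23 = 97.48 mm

x̄ = 142.35 mm, ȳ = 97.48 mm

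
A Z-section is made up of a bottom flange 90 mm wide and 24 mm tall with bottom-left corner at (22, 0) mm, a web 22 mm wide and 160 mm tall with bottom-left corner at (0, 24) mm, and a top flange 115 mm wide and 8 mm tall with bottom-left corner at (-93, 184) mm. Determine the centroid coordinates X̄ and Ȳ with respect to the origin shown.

bottom flange: A = 90 × 24 = 2160.00, centroid at (67.00, 12.00).
web: A = 22 × 160 = 3520.00, centroid at (11.00, 104.00).
top flange: A = 115 × 8 = 920.00, centroid at (-35.50, 188.00).
ΣA = 6600.00 mm², ΣAX̄ = 150780.00 mm³, ΣAȲ = 564960.00 mm³.
X̄ = 150780.00/6600.00 = 22.85 mm; Ȳ = 564960.00/6600.00 = 85.60 mm.

X̄ = 22.85 mm, Ȳ = 85.60 mm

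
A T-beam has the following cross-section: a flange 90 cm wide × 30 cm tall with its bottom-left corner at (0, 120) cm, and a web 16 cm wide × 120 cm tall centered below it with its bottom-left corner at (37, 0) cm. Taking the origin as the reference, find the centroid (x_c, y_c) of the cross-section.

x_c = 45.00 cm, y_c = 103.83 cm

web: A = 16 × 120 = 1920.00, centroid at (45.00, 60.00).
flange: A = 90 × 30 = 2700.00, centroid at (45.00, 135.00).
ΣA = 4620.00 cm², ΣAx_c = 207900.00 cm³, ΣAy_c = 479700.00 cm³.
x_c = 207900.00/4620.00 = 45.00 cm; y_c = 479700.00/4620.00 = 103.83 cm.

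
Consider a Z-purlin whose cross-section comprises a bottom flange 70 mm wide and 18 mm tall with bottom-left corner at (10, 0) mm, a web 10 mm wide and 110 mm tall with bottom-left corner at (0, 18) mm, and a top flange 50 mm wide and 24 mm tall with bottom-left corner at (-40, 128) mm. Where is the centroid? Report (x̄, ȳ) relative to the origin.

x̄ = 12.42 mm, ȳ = 72.93 mm

Part | A | x̄ᵢ | ȳᵢ | A·x̄ᵢ | A·ȳᵢ
bottom flange | 1260.00 | 45.00 | 9.00 | 56700.00 | 11340.00
web | 1100.00 | 5.00 | 73.00 | 5500.00 | 80300.00
top flange | 1200.00 | -15.00 | 140.00 | -18000.00 | 168000.00
Σ | 3560.00 |  |  | 44200.00 | 259640.00
x̄ = 44200.00 / 3560.00 = 12.42 mm
ȳ = 259640.00 / 3560.00 = 72.93 mm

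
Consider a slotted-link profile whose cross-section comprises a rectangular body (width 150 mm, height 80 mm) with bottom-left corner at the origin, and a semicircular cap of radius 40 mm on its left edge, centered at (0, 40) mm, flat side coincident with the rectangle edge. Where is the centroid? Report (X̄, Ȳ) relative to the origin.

rectangular body: A = 150 × 80 = 12000.00, centroid at (75.00, 40.00).
semicircular end: A = ½π·40² = 2513.27, centroid at (-16.98, 40.00).
ΣA = 14513.27 mm², ΣAX̄ = 857333.33 mm³, ΣAȲ = 580530.96 mm³.
X̄ = 857333.33/14513.27 = 59.07 mm; Ȳ = 580530.96/14513.27 = 40.00 mm.

X̄ = 59.07 mm, Ȳ = 40.00 mm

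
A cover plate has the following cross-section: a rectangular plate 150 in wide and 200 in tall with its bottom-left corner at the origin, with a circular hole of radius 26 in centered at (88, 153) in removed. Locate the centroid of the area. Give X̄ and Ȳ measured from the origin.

X̄ = 74.01 in, Ȳ = 95.96 in

plate: A = 150 × 200 = 30000.00, centroid at (75.00, 100.00).
hole: A = −π·26² = -2123.72, centroid at (88.00, 153.00).
ΣA = 27876.28 in², ΣAX̄ = 2063112.94 in³, ΣAȲ = 2675071.36 in³.
X̄ = 2063112.94/27876.28 = 74.01 in; Ȳ = 2675071.36/27876.28 = 95.96 in.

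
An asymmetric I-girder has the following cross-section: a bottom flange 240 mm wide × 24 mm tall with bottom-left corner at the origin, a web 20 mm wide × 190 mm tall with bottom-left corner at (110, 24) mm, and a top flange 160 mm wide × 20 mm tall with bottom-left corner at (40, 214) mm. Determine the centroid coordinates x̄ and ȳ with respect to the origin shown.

Part | A | x̄ᵢ | ȳᵢ | A·x̄ᵢ | A·ȳᵢ
bottom flange | 5760.00 | 120.00 | 12.00 | 691200.00 | 69120.00
web | 3800.00 | 120.00 | 119.00 | 456000.00 | 452200.00
top flange | 3200.00 | 120.00 | 224.00 | 384000.00 | 716800.00
Σ | 12760.00 |  |  | 1531200.00 | 1238120.00
x̄ = 1531200.00 / 12760.00 = 120.00 mm
ȳ = 1238120.00 / 12760.00 = 97.03 mm

x̄ = 120.00 mm, ȳ = 97.03 mm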